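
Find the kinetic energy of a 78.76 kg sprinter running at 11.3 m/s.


KE = 0.5 * m * v^2
KE = 0.5 * 78.76 * 11.3^2
KE = 0.5 * 78.76 * 127.69 = 5028.4322 J

5028.4322 J


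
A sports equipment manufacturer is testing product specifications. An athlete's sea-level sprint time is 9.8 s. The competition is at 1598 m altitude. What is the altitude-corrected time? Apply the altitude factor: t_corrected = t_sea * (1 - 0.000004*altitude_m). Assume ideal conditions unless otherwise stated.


Correction factor = 1 - 0.000004 * 1598 = 0.993608
t_corrected = t_sea * factor = 9.8 * 0.993608
t_corrected = 9.7374 s

9.7374 s


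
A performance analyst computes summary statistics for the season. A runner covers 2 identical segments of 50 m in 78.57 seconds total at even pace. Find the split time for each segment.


Split time = total_time / n_laps = 78.57 / 2
Split time = 39.285 s per lap

39.285 s


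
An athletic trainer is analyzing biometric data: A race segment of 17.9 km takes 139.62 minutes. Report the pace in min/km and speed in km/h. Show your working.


Pace = time / distance = 139.62 min / 17.9 km = 7.8 min/km
Speed = distance / time_in_hours = 17.9 / 2.327 hr
Speed = 7.6923 km/h

7.8 min/km, 7.6923 km/h


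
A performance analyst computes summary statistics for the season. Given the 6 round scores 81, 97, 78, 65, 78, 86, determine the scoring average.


Average = sum / n
Sum = 485
Average = 485 / 6 = 80.8333

80.8333


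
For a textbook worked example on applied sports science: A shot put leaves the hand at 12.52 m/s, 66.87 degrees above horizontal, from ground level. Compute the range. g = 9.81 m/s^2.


R = v^2 * sin(2*theta) / g
Convert angle to radians: theta = 66.87 deg = 1.1671 rad
sin(2*theta) = sin(2.3342) = 0.7225
R = 12.52^2 * 0.7225 / 9.81
R = 156.7504 * 0.7225 / 9.81 = 11.5443 m

11.5443 m


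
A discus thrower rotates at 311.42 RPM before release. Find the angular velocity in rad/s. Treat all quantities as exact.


omega = RPM * 2 * pi / 60
omega = 311.42 * 2 * 3.14159 / 60
omega = 1956.7096 / 60 = 32.6118 rad/s

32.6118 rad/s


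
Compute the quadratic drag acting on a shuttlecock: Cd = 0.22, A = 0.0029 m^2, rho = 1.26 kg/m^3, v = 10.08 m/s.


Fd = 0.5 * Cd * rho * A * v^2
Fd = 0.5 * 0.22 * 1.26 * 0.0029 * 10.08^2
v^2 = 101.6064
Fd = 0.5 * 0.22 * 1.26 * 0.0029 * 101.6064 = 0.0408 N

0.0408 N


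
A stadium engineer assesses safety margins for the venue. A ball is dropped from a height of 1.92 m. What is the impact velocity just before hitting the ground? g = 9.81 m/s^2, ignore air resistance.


v = sqrt(2 * g * h)
v = sqrt(2 * 9.81 * 1.92)
v = sqrt(37.6704) = 6.1376 m/s

6.1376 m/s


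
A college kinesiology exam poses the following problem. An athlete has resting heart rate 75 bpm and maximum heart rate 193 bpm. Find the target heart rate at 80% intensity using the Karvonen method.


Target = HRrest + pct*(HRmax - HRrest)
Heart rate reserve = HRmax - HRrest = 193 - 75 = 118 bpm
Fraction = 80% = 0.8
Target = 75 + 0.8 * 118
Target = 75 + 94.4 = 169.4 bpm

169.4 bpm


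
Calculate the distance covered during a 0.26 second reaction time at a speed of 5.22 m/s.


d = v * t
d = 5.22 * 0.26
d = 1.3572 m

1.3572 m


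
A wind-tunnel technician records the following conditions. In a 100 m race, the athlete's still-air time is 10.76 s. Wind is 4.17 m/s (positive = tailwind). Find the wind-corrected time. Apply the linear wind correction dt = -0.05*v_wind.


dt = -0.05 * v_wind = -0.05 * 4.17 = -0.2085 s
t_corrected = t_still + dt = 10.76 + (-0.2085)
t_corrected = 10.5515 s

10.5515 s


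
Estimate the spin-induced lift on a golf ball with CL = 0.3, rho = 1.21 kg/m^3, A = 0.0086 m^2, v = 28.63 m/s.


FM = 0.5 * CL * rho * A * v^2
FM = 0.5 * 0.3 * 1.21 * 0.0086 * 28.63^2
v^2 = 819.6769
FM = 0.5 * 0.3 * 1.21 * 0.0086 * 819.6769 = 1.2794 N

1.2794 N


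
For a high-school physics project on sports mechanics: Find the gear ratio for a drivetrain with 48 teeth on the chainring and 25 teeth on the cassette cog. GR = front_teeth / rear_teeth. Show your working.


GR = front_teeth / rear_teeth
GR = 48 / 25
GR = 1.92

1.92


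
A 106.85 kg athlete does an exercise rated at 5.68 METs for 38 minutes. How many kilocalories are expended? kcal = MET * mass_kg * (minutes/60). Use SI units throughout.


kcal = MET * mass * time_hr
Convert time: 38 min = 0.6333 hr
kcal = 5.68 * 106.85 * 0.6333
kcal = 384.3751 kcal

384.3751 kcal


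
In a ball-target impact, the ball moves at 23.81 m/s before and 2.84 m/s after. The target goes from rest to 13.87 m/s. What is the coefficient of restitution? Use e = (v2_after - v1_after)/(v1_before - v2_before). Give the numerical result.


e = (v2_after - v1_after) / (v1_before - v2_before)
Numerator = 13.87 - 2.84 = 11.03
Denominator = 23.81 - 0 = 23.81
e = 11.03 / 23.81 = 0.4633

0.4633


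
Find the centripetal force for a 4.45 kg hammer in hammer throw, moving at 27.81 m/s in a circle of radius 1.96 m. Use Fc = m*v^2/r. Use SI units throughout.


Fc = m * v^2 / r
v^2 = 27.81^2 = 773.3961
Fc = 4.45 * 773.3961 / 1.96
Fc = 3441.6126 / 1.96 = 1755.9248 N

1755.9248 N


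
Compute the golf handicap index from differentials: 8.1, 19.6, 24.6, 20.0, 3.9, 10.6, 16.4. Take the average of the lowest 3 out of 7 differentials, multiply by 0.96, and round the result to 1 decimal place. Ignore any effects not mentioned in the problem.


All differentials: 8.1, 19.6, 24.6, 20.0, 3.9, 10.6, 16.4
Sorted: 3.9, 8.1, 10.6, 16.4, 19.6, 20.0, 24.6
Best 3: 3.9, 8.1, 10.6
Average of best = 22.6 / 3 = 7.5333
Raw index = 7.5333 * 0.96 = 7.232
Handicap index = round(7.232, 1) = 7.2

7.2


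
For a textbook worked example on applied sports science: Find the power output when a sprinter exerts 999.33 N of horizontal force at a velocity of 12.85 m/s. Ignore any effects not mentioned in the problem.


P = F * v
P = 999.33 * 12.85
P = 12841.3905 W

12841.3905 W


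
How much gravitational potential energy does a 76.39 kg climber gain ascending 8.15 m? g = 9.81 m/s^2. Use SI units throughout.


PE = m * g * h
PE = 76.39 * 9.81 * 8.15
PE = 749.3859 * 8.15 = 6107.4951 J

6107.4951 J


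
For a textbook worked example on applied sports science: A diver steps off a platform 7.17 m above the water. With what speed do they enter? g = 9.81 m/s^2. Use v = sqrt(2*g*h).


v = sqrt(2 * g * h)
v = sqrt(2 * 9.81 * 7.17)
v = sqrt(140.6754) = 11.8607 m/s

11.8607 m/s


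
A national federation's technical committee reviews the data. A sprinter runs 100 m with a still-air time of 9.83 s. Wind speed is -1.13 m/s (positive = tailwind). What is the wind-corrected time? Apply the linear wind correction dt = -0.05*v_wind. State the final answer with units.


dt = -0.05 * v_wind = -0.05 * -1.13 = 0.0565 s
t_corrected = t_still + dt = 9.83 + (0.0565)
t_corrected = 9.8865 s

9.8865 s


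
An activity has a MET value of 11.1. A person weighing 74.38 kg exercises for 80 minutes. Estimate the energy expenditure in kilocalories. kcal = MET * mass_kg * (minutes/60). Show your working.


kcal = MET * mass * time_hr
Convert time: 80 min = 1.3333 hr
kcal = 11.1 * 74.38 * 1.3333
kcal = 1100.824 kcal

1100.824 kcal


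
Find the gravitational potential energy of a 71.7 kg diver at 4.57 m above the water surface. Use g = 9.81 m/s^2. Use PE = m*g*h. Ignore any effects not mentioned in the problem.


PE = m * g * h
PE = 71.7 * 9.81 * 4.57
PE = 703.377 * 4.57 = 3214.4329 J

3214.4329 J


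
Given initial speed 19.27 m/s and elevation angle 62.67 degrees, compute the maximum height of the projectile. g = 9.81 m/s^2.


H = (v*sin(theta))^2 / (2*g)
vy = v*sin(theta) = 19.27 * sin(62.67 deg) = 17.119 m/s
H = vy^2 / (2*g) = 293.061 / (2*9.81)
H = 293.061 / 19.62 = 14.9368 m

14.9368 m


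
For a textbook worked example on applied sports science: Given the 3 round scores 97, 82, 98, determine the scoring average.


Average = sum / n
Sum = 277
Average = 277 / 3 = 92.3333

92.3333


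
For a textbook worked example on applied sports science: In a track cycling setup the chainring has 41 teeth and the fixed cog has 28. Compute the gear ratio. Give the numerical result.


GR = front_teeth / rear_teeth
GR = 41 / 28
GR = 1.4643

1.4643


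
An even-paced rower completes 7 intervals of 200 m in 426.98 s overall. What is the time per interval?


Split time = total_time / n_laps = 426.98 / 7
Split time = 60.9971 s per lap

60.9971 s


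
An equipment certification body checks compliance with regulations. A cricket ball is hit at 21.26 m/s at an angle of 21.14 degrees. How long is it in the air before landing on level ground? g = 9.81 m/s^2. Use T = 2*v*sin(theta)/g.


T = 2*v*sin(theta)/g
sin(theta) = sin(21.14 deg) = 0.3606
T = 2*21.26*0.3606 / 9.81
T = 15.3348 / 9.81 = 1.5632 s

1.5632 s


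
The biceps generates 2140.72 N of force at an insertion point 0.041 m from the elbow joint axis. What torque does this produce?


tau = F * d
tau = 2140.72 * 0.041
tau = 87.7695 N*m

87.7695 N*m


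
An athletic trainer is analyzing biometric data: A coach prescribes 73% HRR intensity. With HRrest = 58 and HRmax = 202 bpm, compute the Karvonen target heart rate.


Target = HRrest + pct*(HRmax - HRrest)
Heart rate reserve = HRmax - HRrest = 202 - 58 = 144 bpm
Fraction = 73% = 0.73
Target = 58 + 0.73 * 144
Target = 58 + 105.12 = 163.12 bpm

163.12 bpm


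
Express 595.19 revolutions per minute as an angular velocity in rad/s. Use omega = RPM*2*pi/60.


omega = RPM * 2 * pi / 60
omega = 595.19 * 2 * 3.14159 / 60
omega = 3739.6891 / 60 = 62.3282 rad/s

62.3282 rad/s


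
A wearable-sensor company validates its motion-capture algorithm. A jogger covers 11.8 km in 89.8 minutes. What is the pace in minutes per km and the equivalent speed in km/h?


Pace = time / distance = 89.8 min / 11.8 km = 7.6102 min/km
Speed = distance / time_in_hours = 11.8 / 1.4967 hr
Speed = 7.8842 km/h

7.6102 min/km, 7.8842 km/h


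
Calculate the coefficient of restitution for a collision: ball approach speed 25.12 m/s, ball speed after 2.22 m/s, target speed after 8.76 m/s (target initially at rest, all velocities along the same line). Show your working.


e = (v2_after - v1_after) / (v1_before - v2_before)
Numerator = 8.76 - 2.22 = 6.54
Denominator = 25.12 - 0 = 25.12
e = 6.54 / 25.12 = 0.2604

0.2604


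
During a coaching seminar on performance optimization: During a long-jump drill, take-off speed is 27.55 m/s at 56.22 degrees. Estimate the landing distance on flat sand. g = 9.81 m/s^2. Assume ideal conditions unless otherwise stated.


R = v^2 * sin(2*theta) / g
Convert angle to radians: theta = 56.22 deg = 0.9812 rad
sin(2*theta) = sin(1.9624) = 0.9243
R = 27.55^2 * 0.9243 / 9.81
R = 759.0025 * 0.9243 / 9.81 = 71.5118 m

71.5118 m


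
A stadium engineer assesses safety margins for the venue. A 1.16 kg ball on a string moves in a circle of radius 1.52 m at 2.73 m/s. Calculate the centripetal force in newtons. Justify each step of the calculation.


Fc = m * v^2 / r
v^2 = 2.73^2 = 7.4529
Fc = 1.16 * 7.4529 / 1.52
Fc = 8.6454 / 1.52 = 5.6877 N

5.6877 N


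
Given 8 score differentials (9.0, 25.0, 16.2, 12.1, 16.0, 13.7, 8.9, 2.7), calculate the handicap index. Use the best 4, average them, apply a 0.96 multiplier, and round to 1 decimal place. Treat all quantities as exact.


All differentials: 9.0, 25.0, 16.2, 12.1, 16.0, 13.7, 8.9, 2.7
Sorted: 2.7, 8.9, 9.0, 12.1, 13.7, 16.0, 16.2, 25.0
Best 4: 2.7, 8.9, 9.0, 12.1
Average of best = 32.7 / 4 = 8.175
Raw index = 8.175 * 0.96 = 7.848
Handicap index = round(7.848, 1) = 7.8

7.8


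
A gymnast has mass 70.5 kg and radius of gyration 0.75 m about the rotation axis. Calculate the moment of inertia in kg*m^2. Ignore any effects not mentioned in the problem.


I = m * k^2
I = 70.5 * 0.75^2
I = 70.5 * 0.5625 = 39.6562 kg*m^2

39.6562 kg*m^2


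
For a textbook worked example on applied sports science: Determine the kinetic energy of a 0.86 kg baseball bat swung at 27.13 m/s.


KE = 0.5 * m * v^2
KE = 0.5 * 0.86 * 27.13^2
KE = 0.5 * 0.86 * 736.0369 = 316.4959 J

316.4959 J


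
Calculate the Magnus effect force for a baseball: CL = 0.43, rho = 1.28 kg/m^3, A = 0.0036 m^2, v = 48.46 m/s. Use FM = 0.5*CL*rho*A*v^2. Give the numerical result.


FM = 0.5 * CL * rho * A * v^2
FM = 0.5 * 0.43 * 1.28 * 0.0036 * 48.46^2
v^2 = 2348.3716
FM = 0.5 * 0.43 * 1.28 * 0.0036 * 2348.3716 = 2.3266 N

2.3266 N


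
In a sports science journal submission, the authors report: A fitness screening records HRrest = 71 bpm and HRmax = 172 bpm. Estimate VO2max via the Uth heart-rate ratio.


VO2max = 15.3 * HRmax / HRrest
VO2max = 15.3 * 172 / 71
VO2max = 2631.6 / 71 = 37.0648 mL/kg/min

37.0648 mL/kg/min


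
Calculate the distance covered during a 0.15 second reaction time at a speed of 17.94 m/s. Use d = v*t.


d = v * t
d = 17.94 * 0.15
d = 2.691 m

2.691 m


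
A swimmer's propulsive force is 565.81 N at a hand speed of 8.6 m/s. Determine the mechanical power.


P = F * v
P = 565.81 * 8.6
P = 4865.966 W

4865.966 W


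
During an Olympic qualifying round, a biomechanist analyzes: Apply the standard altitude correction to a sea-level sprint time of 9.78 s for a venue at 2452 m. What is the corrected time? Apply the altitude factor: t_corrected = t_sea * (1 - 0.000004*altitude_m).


Correction factor = 1 - 0.000004 * 2452 = 0.990192
t_corrected = t_sea * factor = 9.78 * 0.990192
t_corrected = 9.6841 s

9.6841 s


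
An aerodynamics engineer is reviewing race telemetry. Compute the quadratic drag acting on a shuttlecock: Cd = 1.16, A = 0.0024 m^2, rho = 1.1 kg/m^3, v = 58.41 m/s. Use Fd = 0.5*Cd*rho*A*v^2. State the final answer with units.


Fd = 0.5 * Cd * rho * A * v^2
Fd = 0.5 * 1.16 * 1.1 * 0.0024 * 58.41^2
v^2 = 3411.7281
Fd = 0.5 * 1.16 * 1.1 * 0.0024 * 3411.7281 = 5.224 N

5.224 N


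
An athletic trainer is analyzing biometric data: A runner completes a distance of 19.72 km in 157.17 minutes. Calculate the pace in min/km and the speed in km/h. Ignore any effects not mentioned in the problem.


Pace = time / distance = 157.17 min / 19.72 km = 7.9701 min/km
Speed = distance / time_in_hours = 19.72 / 2.6195 hr
Speed = 7.5282 km/h

7.9701 min/km, 7.5282 km/h


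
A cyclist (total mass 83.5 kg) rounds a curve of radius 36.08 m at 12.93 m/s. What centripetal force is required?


Fc = m * v^2 / r
v^2 = 12.93^2 = 167.1849
Fc = 83.5 * 167.1849 / 36.08
Fc = 13959.9392 / 36.08 = 386.9163 N

386.9163 N


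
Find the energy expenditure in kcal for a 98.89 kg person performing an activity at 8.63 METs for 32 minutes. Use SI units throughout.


kcal = MET * mass * time_hr
Convert time: 32 min = 0.5333 hr
kcal = 8.63 * 98.89 * 0.5333
kcal = 455.1577 kcal

455.1577 kcal


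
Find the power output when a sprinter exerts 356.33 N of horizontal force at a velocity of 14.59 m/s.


P = F * v
P = 356.33 * 14.59
P = 5198.8547 W

5198.8547 W


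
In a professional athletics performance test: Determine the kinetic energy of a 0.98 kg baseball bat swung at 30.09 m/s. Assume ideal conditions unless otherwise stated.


KE = 0.5 * m * v^2
KE = 0.5 * 0.98 * 30.09^2
KE = 0.5 * 0.98 * 905.4081 = 443.65 J

443.65 J


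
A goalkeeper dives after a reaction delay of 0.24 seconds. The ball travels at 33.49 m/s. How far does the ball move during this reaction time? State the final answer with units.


d = v * t
d = 33.49 * 0.24
d = 8.0376 m

8.0376 m


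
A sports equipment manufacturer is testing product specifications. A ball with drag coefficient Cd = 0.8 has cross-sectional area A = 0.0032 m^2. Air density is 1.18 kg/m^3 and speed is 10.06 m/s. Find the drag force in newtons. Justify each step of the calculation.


Fd = 0.5 * Cd * rho * A * v^2
Fd = 0.5 * 0.8 * 1.18 * 0.0032 * 10.06^2
v^2 = 101.2036
Fd = 0.5 * 0.8 * 1.18 * 0.0032 * 101.2036 = 0.1529 N

0.1529 N


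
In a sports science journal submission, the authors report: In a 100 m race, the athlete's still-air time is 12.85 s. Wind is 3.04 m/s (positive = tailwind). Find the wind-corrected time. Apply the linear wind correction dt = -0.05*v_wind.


dt = -0.05 * v_wind = -0.05 * 3.04 = -0.152 s
t_corrected = t_still + dt = 12.85 + (-0.152)
t_corrected = 12.698 s

12.698 s


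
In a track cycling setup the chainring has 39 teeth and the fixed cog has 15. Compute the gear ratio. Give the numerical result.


GR = front_teeth / rear_teeth
GR = 39 / 15
GR = 2.6

2.6


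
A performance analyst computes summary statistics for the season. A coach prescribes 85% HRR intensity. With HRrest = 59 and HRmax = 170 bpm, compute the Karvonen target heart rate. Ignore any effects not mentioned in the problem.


Target = HRrest + pct*(HRmax - HRrest)
Heart rate reserve = HRmax - HRrest = 170 - 59 = 111 bpm
Fraction = 85% = 0.85
Target = 59 + 0.85 * 111
Target = 59 + 94.35 = 153.35 bpm

153.35 bpm


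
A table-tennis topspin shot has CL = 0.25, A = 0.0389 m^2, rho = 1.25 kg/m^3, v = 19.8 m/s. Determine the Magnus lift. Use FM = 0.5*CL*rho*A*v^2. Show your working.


FM = 0.5 * CL * rho * A * v^2
FM = 0.5 * 0.25 * 1.25 * 0.0389 * 19.8^2
v^2 = 392.04
FM = 0.5 * 0.25 * 1.25 * 0.0389 * 392.04 = 2.3829 N

2.3829 N


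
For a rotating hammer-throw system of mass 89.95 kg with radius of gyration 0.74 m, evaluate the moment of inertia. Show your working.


I = m * k^2
I = 89.95 * 0.74^2
I = 89.95 * 0.5476 = 49.2566 kg*m^2

49.2566 kg*m^2


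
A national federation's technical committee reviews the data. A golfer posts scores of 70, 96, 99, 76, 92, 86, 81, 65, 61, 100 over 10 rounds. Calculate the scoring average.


Average = sum / n
Sum = 826
Average = 826 / 10 = 82.6

82.6


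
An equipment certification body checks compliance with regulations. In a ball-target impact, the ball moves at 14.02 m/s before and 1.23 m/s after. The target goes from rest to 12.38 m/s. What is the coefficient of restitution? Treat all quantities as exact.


e = (v2_after - v1_after) / (v1_before - v2_before)
Numerator = 12.38 - 1.23 = 11.15
Denominator = 14.02 - 0 = 14.02
e = 11.15 / 14.02 = 0.7953

0.7953


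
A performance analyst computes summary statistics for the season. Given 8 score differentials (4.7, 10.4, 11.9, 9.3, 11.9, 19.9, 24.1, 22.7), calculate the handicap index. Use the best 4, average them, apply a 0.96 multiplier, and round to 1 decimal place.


All differentials: 4.7, 10.4, 11.9, 9.3, 11.9, 19.9, 24.1, 22.7
Sorted: 4.7, 9.3, 10.4, 11.9, 11.9, 19.9, 22.7, 24.1
Best 4: 4.7, 9.3, 10.4, 11.9
Average of best = 36.3 / 4 = 9.075
Raw index = 9.075 * 0.96 = 8.712
Handicap index = round(8.712, 1) = 8.7

8.7


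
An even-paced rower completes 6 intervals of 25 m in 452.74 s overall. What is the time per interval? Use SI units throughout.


Split time = total_time / n_laps = 452.74 / 6
Split time = 75.4567 s per lap

75.4567 s


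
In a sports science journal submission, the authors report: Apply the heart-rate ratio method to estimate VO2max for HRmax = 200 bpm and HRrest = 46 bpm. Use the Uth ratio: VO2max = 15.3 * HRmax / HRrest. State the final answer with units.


VO2max = 15.3 * HRmax / HRrest
VO2max = 15.3 * 200 / 46
VO2max = 3060 / 46 = 66.5217 mL/kg/min

66.5217 mL/kg/min


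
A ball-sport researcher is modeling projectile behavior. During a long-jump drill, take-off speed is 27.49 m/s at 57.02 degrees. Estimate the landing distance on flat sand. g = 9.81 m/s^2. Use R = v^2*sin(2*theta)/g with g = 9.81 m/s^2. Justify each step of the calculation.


R = v^2 * sin(2*theta) / g
Convert angle to radians: theta = 57.02 deg = 0.9952 rad
sin(2*theta) = sin(1.9904) = 0.9133
R = 27.49^2 * 0.9133 / 9.81
R = 755.7001 * 0.9133 / 9.81 = 70.3518 m

70.3518 m


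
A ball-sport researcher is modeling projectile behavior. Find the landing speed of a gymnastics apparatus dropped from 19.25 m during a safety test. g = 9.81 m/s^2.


v = sqrt(2 * g * h)
v = sqrt(2 * 9.81 * 19.25)
v = sqrt(377.685) = 19.4341 m/s

19.4341 m/s


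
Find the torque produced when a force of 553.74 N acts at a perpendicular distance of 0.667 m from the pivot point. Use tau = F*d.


tau = F * d
tau = 553.74 * 0.667
tau = 369.3446 N*m

369.3446 N*m


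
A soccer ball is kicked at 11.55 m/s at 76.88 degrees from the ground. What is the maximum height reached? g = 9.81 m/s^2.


H = (v*sin(theta))^2 / (2*g)
vy = v*sin(theta) = 11.55 * sin(76.88 deg) = 11.2485 m/s
H = vy^2 / (2*g) = 126.5289 / (2*9.81)
H = 126.5289 / 19.62 = 6.449 m

6.449 m


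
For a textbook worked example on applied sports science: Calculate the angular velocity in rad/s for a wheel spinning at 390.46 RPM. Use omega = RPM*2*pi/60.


omega = RPM * 2 * pi / 60
omega = 390.46 * 2 * 3.14159 / 60
omega = 2453.3325 / 60 = 40.8889 rad/s

40.8889 rad/s


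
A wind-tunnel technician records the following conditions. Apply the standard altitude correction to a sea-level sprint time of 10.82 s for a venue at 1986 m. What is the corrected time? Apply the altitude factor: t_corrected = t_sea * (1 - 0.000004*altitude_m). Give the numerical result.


Correction factor = 1 - 0.000004 * 1986 = 0.992056
t_corrected = t_sea * factor = 10.82 * 0.992056
t_corrected = 10.734 s

10.734 s


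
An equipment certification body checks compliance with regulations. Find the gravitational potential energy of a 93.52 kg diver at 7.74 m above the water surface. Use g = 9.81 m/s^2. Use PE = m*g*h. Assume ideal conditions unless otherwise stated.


PE = m * g * h
PE = 93.52 * 9.81 * 7.74
PE = 917.4312 * 7.74 = 7100.9175 J

7100.9175 J


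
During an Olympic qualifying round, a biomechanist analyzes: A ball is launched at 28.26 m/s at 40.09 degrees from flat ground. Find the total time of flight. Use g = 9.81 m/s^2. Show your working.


T = 2*v*sin(theta)/g
sin(theta) = sin(40.09 deg) = 0.644
T = 2*28.26*0.644 / 9.81
T = 36.3983 / 9.81 = 3.7103 s

3.7103 s


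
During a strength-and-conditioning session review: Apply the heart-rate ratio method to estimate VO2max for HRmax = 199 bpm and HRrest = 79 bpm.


VO2max = 15.3 * HRmax / HRrest
VO2max = 15.3 * 199 / 79
VO2max = 3044.7 / 79 = 38.5405 mL/kg/min

38.5405 mL/kg/min


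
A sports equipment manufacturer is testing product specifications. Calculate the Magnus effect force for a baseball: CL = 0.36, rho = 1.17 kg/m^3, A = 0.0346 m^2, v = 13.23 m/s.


FM = 0.5 * CL * rho * A * v^2
FM = 0.5 * 0.36 * 1.17 * 0.0346 * 13.23^2
v^2 = 175.0329
FM = 0.5 * 0.36 * 1.17 * 0.0346 * 175.0329 = 1.2754 N

1.2754 N


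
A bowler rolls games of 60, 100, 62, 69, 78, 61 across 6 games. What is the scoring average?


Average = sum / n
Sum = 430
Average = 430 / 6 = 71.6667

71.6667


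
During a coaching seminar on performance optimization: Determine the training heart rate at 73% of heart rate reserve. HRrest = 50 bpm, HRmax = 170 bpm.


Target = HRrest + pct*(HRmax - HRrest)
Heart rate reserve = HRmax - HRrest = 170 - 50 = 120 bpm
Fraction = 73% = 0.73
Target = 50 + 0.73 * 120
Target = 50 + 87.6 = 137.6 bpm

137.6 bpm


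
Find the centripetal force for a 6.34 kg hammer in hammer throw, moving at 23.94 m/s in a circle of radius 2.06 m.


Fc = m * v^2 / r
v^2 = 23.94^2 = 573.1236
Fc = 6.34 * 573.1236 / 2.06
Fc = 3633.6036 / 2.06 = 1763.8853 N

1763.8853 N


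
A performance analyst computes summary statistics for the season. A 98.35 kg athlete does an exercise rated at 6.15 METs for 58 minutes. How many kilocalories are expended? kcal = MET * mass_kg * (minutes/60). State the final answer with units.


kcal = MET * mass * time_hr
Convert time: 58 min = 0.9667 hr
kcal = 6.15 * 98.35 * 0.9667
kcal = 584.6907 kcal

584.6907 kcal


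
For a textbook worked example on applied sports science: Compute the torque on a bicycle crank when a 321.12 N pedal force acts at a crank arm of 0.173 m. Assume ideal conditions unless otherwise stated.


tau = F * d
tau = 321.12 * 0.173
tau = 55.5538 N*m

55.5538 N*m


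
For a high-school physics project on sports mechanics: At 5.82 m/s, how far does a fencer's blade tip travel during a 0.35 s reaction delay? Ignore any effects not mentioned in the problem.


d = v * t
d = 5.82 * 0.35
d = 2.037 m

2.037 m


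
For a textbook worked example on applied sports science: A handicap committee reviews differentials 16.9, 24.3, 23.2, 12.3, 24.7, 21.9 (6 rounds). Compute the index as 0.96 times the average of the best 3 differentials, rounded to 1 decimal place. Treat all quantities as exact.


All differentials: 16.9, 24.3, 23.2, 12.3, 24.7, 21.9
Sorted: 12.3, 16.9, 21.9, 23.2, 24.3, 24.7
Best 3: 12.3, 16.9, 21.9
Average of best = 51.1 / 3 = 17.0333
Raw index = 17.0333 * 0.96 = 16.352
Handicap index = round(16.352, 1) = 16.4

16.4


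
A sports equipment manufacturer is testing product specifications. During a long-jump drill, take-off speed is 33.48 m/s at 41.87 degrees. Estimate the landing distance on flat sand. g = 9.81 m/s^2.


R = v^2 * sin(2*theta) / g
Convert angle to radians: theta = 41.87 deg = 0.7308 rad
sin(2*theta) = sin(1.4615) = 0.994
R = 33.48^2 * 0.994 / 9.81
R = 1120.9104 * 0.994 / 9.81 = 113.5807 m

113.5807 m


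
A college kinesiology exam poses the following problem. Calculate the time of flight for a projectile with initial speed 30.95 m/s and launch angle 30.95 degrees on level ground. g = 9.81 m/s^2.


T = 2*v*sin(theta)/g
sin(theta) = sin(30.95 deg) = 0.5143
T = 2*30.95*0.5143 / 9.81
T = 31.8345 / 9.81 = 3.2451 s

3.2451 s


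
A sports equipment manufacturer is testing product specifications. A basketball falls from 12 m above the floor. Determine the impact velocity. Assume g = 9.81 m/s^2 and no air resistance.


v = sqrt(2 * g * h)
v = sqrt(2 * 9.81 * 12)
v = sqrt(235.44) = 15.3441 m/s

15.3441 m/s


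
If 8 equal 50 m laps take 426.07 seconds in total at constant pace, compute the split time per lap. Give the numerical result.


Split time = total_time / n_laps = 426.07 / 8
Split time = 53.2587 s per lap

53.2587 s


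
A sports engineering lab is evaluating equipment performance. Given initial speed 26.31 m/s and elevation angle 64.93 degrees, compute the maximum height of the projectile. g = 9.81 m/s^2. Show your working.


H = (v*sin(theta))^2 / (2*g)
vy = v*sin(theta) = 26.31 * sin(64.93 deg) = 23.8314 m/s
H = vy^2 / (2*g) = 567.9335 / (2*9.81)
H = 567.9335 / 19.62 = 28.9467 m

28.9467 m


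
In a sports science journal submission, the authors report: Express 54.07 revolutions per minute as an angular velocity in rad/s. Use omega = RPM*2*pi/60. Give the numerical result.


omega = RPM * 2 * pi / 60
omega = 54.07 * 2 * 3.14159 / 60
omega = 339.7318 / 60 = 5.6622 rad/s

5.6622 rad/s


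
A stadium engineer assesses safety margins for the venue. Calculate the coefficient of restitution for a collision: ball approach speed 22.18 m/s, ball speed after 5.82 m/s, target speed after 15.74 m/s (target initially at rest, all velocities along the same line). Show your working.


e = (v2_after - v1_after) / (v1_before - v2_before)
Numerator = 15.74 - 5.82 = 9.92
Denominator = 22.18 - 0 = 22.18
e = 9.92 / 22.18 = 0.4472

0.4472


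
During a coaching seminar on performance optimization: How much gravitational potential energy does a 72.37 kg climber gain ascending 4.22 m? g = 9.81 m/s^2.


PE = m * g * h
PE = 72.37 * 9.81 * 4.22
PE = 709.9497 * 4.22 = 2995.9877 J

2995.9877 J


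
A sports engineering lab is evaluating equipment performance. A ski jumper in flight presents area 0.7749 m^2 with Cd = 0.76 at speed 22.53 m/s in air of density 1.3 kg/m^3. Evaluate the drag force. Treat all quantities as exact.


Fd = 0.5 * Cd * rho * A * v^2
Fd = 0.5 * 0.76 * 1.3 * 0.7749 * 22.53^2
v^2 = 507.6009
Fd = 0.5 * 0.76 * 1.3 * 0.7749 * 507.6009 = 194.3099 N

194.3099 N


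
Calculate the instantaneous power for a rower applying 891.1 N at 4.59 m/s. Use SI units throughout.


P = F * v
P = 891.1 * 4.59
P = 4090.149 W

4090.149 W


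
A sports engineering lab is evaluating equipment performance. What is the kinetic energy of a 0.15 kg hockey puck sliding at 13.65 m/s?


KE = 0.5 * m * v^2
KE = 0.5 * 0.15 * 13.65^2
KE = 0.5 * 0.15 * 186.3225 = 13.9742 J

13.9742 J


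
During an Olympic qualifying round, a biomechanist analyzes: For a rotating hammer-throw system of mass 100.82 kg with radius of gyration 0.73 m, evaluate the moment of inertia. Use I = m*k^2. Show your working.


I = m * k^2
I = 100.82 * 0.73^2
I = 100.82 * 0.5329 = 53.727 kg*m^2

53.727 kg*m^2


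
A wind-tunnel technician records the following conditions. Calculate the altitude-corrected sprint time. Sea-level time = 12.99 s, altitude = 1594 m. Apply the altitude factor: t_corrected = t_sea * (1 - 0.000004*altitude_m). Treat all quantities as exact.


Correction factor = 1 - 0.000004 * 1594 = 0.993624
t_corrected = t_sea * factor = 12.99 * 0.993624
t_corrected = 12.9072 s

12.9072 s


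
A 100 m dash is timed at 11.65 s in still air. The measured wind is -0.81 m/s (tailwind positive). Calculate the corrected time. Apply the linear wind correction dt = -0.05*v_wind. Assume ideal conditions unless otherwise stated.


dt = -0.05 * v_wind = -0.05 * -0.81 = 0.0405 s
t_corrected = t_still + dt = 11.65 + (0.0405)
t_corrected = 11.6905 s

11.6905 s


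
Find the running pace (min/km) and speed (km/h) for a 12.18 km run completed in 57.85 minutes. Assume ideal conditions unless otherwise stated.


Pace = time / distance = 57.85 min / 12.18 km = 4.7496 min/km
Speed = distance / time_in_hours = 12.18 / 0.9642 hr
Speed = 12.6327 km/h

4.7496 min/km, 12.6327 km/h


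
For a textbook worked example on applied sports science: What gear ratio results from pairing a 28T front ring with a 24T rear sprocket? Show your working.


GR = front_teeth / rear_teeth
GR = 28 / 24
GR = 1.1667

1.1667


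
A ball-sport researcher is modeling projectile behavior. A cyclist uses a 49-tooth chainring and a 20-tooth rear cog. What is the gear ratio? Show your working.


GR = front_teeth / rear_teeth
GR = 49 / 20
GR = 2.45

2.45


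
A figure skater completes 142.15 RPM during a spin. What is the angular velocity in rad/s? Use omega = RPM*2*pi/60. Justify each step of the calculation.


omega = RPM * 2 * pi / 60
omega = 142.15 * 2 * 3.14159 / 60
omega = 893.1548 / 60 = 14.8859 rad/s

14.8859 rad/s


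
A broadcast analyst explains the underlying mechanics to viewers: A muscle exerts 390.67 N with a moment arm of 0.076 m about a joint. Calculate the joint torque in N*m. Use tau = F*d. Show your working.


tau = F * d
tau = 390.67 * 0.076
tau = 29.6909 N*m

29.6909 N*m


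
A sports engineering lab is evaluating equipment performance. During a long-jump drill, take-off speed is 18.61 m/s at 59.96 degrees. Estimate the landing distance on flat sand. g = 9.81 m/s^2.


R = v^2 * sin(2*theta) / g
Convert angle to radians: theta = 59.96 deg = 1.0465 rad
sin(2*theta) = sin(2.093) = 0.8667
R = 18.61^2 * 0.8667 / 9.81
R = 346.3321 * 0.8667 / 9.81 = 30.5988 m

30.5988 m


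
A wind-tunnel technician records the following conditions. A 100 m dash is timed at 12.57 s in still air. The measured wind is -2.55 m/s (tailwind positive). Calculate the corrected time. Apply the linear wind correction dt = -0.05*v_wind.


dt = -0.05 * v_wind = -0.05 * -2.55 = 0.1275 s
t_corrected = t_still + dt = 12.57 + (0.1275)
t_corrected = 12.6975 s

12.6975 s


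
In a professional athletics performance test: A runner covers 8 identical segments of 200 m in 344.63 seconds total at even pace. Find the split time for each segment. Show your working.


Split time = total_time / n_laps = 344.63 / 8
Split time = 43.0787 s per lap

43.0787 s


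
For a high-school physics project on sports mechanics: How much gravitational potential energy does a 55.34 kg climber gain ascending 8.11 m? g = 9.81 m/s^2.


PE = m * g * h
PE = 55.34 * 9.81 * 8.11
PE = 542.8854 * 8.11 = 4402.8006 J

4402.8006 J


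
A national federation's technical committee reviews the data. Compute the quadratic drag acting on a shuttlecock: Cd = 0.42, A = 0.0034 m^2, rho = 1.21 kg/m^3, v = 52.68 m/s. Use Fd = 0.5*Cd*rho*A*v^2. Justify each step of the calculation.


Fd = 0.5 * Cd * rho * A * v^2
Fd = 0.5 * 0.42 * 1.21 * 0.0034 * 52.68^2
v^2 = 2775.1824
Fd = 0.5 * 0.42 * 1.21 * 0.0034 * 2775.1824 = 2.3976 N

2.3976 N


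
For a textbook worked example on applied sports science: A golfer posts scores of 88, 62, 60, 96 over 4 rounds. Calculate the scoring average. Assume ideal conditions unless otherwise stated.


Average = sum / n
Sum = 306
Average = 306 / 4 = 76.5

76.5


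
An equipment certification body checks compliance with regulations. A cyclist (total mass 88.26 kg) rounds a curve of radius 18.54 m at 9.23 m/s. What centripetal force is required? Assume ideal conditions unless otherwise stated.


Fc = m * v^2 / r
v^2 = 9.23^2 = 85.1929
Fc = 88.26 * 85.1929 / 18.54
Fc = 7519.1254 / 18.54 = 405.5623 N

405.5623 N


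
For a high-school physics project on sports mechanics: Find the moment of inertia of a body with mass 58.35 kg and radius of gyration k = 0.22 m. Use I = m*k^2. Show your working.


I = m * k^2
I = 58.35 * 0.22^2
I = 58.35 * 0.0484 = 2.8241 kg*m^2

2.8241 kg*m^2


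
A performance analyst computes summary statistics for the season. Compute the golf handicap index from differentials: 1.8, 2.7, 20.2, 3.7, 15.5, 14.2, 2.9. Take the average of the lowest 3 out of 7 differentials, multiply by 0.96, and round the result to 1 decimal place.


All differentials: 1.8, 2.7, 20.2, 3.7, 15.5, 14.2, 2.9
Sorted: 1.8, 2.7, 2.9, 3.7, 14.2, 15.5, 20.2
Best 3: 1.8, 2.7, 2.9
Average of best = 7.4 / 3 = 2.4667
Raw index = 2.4667 * 0.96 = 2.368
Handicap index = round(2.368, 1) = 2.4

2.4


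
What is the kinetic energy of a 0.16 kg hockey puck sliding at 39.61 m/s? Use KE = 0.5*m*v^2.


KE = 0.5 * m * v^2
KE = 0.5 * 0.16 * 39.61^2
KE = 0.5 * 0.16 * 1568.9521 = 125.5162 J

125.5162 J


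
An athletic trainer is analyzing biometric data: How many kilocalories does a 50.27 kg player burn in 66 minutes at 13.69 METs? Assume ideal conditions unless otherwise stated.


kcal = MET * mass * time_hr
Convert time: 66 min = 1.1 hr
kcal = 13.69 * 50.27 * 1.1
kcal = 757.0159 kcal

757.0159 kcal


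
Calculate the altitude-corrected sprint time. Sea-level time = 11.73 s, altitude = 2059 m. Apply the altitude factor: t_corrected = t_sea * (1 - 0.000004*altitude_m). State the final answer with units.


Correction factor = 1 - 0.000004 * 2059 = 0.991764
t_corrected = t_sea * factor = 11.73 * 0.991764
t_corrected = 11.6334 s

11.6334 s


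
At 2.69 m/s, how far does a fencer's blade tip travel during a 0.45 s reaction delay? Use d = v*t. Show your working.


d = v * t
d = 2.69 * 0.45
d = 1.2105 m

1.2105 m


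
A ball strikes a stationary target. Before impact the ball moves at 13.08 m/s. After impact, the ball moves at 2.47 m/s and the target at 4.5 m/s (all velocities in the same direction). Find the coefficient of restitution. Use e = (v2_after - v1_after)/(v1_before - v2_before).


e = (v2_after - v1_after) / (v1_before - v2_before)
Numerator = 4.5 - 2.47 = 2.03
Denominator = 13.08 - 0 = 13.08
e = 2.03 / 13.08 = 0.1552

0.1552


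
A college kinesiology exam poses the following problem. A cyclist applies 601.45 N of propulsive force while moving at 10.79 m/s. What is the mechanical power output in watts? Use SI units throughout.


P = F * v
P = 601.45 * 10.79
P = 6489.6455 W

6489.6455 W


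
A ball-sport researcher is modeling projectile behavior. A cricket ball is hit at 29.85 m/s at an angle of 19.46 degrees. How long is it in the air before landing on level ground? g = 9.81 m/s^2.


T = 2*v*sin(theta)/g
sin(theta) = sin(19.46 deg) = 0.3331
T = 2*29.85*0.3331 / 9.81
T = 19.889 / 9.81 = 2.0274 s

2.0274 s


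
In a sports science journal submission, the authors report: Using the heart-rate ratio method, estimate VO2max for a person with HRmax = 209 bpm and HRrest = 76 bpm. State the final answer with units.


VO2max = 15.3 * HRmax / HRrest
VO2max = 15.3 * 209 / 76
VO2max = 3197.7 / 76 = 42.075 mL/kg/min

42.075 mL/kg/min


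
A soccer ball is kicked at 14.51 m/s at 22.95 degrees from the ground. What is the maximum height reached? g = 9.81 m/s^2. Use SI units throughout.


H = (v*sin(theta))^2 / (2*g)
vy = v*sin(theta) = 14.51 * sin(22.95 deg) = 5.6579 m/s
H = vy^2 / (2*g) = 32.0113 / (2*9.81)
H = 32.0113 / 19.62 = 1.6316 m

1.6316 m


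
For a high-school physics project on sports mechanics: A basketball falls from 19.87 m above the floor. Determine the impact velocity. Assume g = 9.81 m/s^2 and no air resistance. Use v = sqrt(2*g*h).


v = sqrt(2 * g * h)
v = sqrt(2 * 9.81 * 19.87)
v = sqrt(389.8494) = 19.7446 m/s

19.7446 m/s


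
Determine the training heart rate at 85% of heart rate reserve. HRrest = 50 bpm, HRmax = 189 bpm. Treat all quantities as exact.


Target = HRrest + pct*(HRmax - HRrest)
Heart rate reserve = HRmax - HRrest = 189 - 50 = 139 bpm
Fraction = 85% = 0.85
Target = 50 + 0.85 * 139
Target = 50 + 118.15 = 168.15 bpm

168.15 bpm


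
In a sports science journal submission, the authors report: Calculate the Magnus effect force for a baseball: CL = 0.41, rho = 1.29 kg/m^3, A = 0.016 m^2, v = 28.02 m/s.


FM = 0.5 * CL * rho * A * v^2
FM = 0.5 * 0.41 * 1.29 * 0.016 * 28.02^2
v^2 = 785.1204
FM = 0.5 * 0.41 * 1.29 * 0.016 * 785.1204 = 3.322 N

3.322 N


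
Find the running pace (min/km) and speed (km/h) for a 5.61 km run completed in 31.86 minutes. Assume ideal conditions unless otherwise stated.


Pace = time / distance = 31.86 min / 5.61 km = 5.6791 min/km
Speed = distance / time_in_hours = 5.61 / 0.531 hr
Speed = 10.565 km/h

5.6791 min/km, 10.565 km/h


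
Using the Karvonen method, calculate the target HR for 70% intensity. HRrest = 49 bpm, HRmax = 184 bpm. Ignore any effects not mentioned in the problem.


Target = HRrest + pct*(HRmax - HRrest)
Heart rate reserve = HRmax - HRrest = 184 - 49 = 135 bpm
Fraction = 70% = 0.7
Target = 49 + 0.7 * 135
Target = 49 + 94.5 = 143.5 bpm

143.5 bpm


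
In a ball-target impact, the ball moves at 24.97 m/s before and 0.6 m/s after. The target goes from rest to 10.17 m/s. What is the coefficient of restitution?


e = (v2_after - v1_after) / (v1_before - v2_before)
Numerator = 10.17 - 0.6 = 9.57
Denominator = 24.97 - 0 = 24.97
e = 9.57 / 24.97 = 0.3833

0.3833


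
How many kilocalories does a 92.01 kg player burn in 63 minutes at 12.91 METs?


kcal = MET * mass * time_hr
Convert time: 63 min = 1.05 hr
kcal = 12.91 * 92.01 * 1.05
kcal = 1247.2416 kcal

1247.2416 kcal


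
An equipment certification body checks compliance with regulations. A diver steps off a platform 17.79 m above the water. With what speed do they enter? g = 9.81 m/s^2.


v = sqrt(2 * g * h)
v = sqrt(2 * 9.81 * 17.79)
v = sqrt(349.0398) = 18.6826 m/s

18.6826 m/s


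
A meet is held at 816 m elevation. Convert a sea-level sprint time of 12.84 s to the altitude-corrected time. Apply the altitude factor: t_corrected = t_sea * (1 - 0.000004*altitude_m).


Correction factor = 1 - 0.000004 * 816 = 0.996736
t_corrected = t_sea * factor = 12.84 * 0.996736
t_corrected = 12.7981 s

12.7981 s


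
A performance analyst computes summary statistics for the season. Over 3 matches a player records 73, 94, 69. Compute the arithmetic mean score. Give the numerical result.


Average = sum / n
Sum = 236
Average = 236 / 3 = 78.6667

78.6667


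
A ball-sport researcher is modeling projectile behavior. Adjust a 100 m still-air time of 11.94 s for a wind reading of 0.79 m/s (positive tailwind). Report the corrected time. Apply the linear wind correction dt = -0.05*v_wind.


dt = -0.05 * v_wind = -0.05 * 0.79 = -0.0395 s
t_corrected = t_still + dt = 11.94 + (-0.0395)
t_corrected = 11.9005 s

11.9005 s


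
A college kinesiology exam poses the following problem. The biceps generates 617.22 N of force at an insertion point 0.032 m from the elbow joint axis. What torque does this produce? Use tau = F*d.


tau = F * d
tau = 617.22 * 0.032
tau = 19.751 N*m

19.751 N*m
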